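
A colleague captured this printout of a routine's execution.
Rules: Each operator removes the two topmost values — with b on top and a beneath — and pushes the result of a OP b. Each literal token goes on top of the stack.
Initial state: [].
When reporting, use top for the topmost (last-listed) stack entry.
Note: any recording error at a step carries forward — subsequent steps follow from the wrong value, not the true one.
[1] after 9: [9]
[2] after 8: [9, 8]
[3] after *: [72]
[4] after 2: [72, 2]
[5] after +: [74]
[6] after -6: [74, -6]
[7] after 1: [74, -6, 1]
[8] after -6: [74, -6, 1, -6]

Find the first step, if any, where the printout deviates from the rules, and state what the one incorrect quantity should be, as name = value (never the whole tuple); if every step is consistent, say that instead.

no error

step 1: push 9: top = 9 -> agrees with the printout
step 2: push 8: top = 8 -> checks out
step 3: 9 * 8 = 72 -> exactly as logged
step 4: push 2: top = 2 -> checks out
step 5: 72 + 2 = 74 -> same as recorded
step 6: push -6: top = -6 -> agrees with the printout
step 7: push 1: top = 1 -> no discrepancy
step 8: push -6: top = -6 -> same as recorded
All entries verified; no error found.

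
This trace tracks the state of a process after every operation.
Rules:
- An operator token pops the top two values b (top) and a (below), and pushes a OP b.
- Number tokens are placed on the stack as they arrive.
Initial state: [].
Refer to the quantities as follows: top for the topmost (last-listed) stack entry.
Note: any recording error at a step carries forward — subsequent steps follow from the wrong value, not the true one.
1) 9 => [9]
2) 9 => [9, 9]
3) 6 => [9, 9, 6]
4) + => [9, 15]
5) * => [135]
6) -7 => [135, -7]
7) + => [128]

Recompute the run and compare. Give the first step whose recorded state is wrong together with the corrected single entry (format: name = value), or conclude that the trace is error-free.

no error

step 1: push 9: top = 9 -> confirmed correct
step 2: push 9: top = 9 -> same as recorded
step 3: push 6: top = 6 -> matches
step 4: 9 + 6 = 15 -> verified
step 5: 9 * 15 = 135 -> checks out
step 6: push -7: top = -7 -> no discrepancy
step 7: 135 + -7 = 128 -> no discrepancy
Each recorded entry agrees with the recomputation.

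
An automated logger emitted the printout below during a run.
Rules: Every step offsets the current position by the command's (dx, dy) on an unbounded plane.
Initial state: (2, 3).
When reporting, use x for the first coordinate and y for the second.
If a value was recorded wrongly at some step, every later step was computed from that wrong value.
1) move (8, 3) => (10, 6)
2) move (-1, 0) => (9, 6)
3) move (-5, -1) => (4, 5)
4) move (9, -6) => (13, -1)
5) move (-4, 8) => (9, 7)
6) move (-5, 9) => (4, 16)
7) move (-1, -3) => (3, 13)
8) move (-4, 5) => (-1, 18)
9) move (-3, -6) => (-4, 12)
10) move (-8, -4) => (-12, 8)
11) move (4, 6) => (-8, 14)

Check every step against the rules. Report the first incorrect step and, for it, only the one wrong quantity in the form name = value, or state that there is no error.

no error

Step 1: x = 2 + (8) = 10, y = 3 + (3) = 6 — matches.
Step 2: x = 10 + (-1) = 9, y = 6 + (0) = 6 — consistent with the printout.
Step 3: x = 9 + (-5) = 4, y = 6 + (-1) = 5 — checks out.
Step 4: x = 4 + (9) = 13, y = 5 + (-6) = -1 — no discrepancy.
Step 5: x = 13 + (-4) = 9, y = -1 + (8) = 7 — exactly as logged.
Step 6: x = 9 + (-5) = 4, y = 7 + (9) = 16 — exactly as logged.
Step 7: x = 4 + (-1) = 3, y = 16 + (-3) = 13 — confirmed correct.
Step 8: x = 3 + (-4) = -1, y = 13 + (5) = 18 — no discrepancy.
Step 9: x = -1 + (-3) = -4, y = 18 + (-6) = 12 — checks out.
Step 10: x = -4 + (-8) = -12, y = 12 + (-4) = 8 — exactly as logged.
Step 11: x = -12 + (4) = -8, y = 8 + (6) = 14 — confirmed correct.
All entries verified; no error found.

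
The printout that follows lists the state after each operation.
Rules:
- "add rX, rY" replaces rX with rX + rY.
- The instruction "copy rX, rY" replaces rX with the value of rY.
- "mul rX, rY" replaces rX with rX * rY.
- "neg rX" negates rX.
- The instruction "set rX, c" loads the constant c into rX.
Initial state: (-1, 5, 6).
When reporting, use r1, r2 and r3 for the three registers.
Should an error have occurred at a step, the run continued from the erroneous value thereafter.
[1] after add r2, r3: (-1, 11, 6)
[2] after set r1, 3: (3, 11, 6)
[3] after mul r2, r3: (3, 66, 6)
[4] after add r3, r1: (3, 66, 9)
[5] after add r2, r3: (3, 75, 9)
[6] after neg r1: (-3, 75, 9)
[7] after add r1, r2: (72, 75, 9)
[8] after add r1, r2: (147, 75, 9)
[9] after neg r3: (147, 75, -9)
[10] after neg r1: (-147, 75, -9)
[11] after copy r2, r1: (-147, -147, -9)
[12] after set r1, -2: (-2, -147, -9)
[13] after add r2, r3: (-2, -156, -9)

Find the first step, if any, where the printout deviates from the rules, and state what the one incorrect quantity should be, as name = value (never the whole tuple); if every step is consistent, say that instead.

Recomputing the run from the initial state:
step 1: r1 = -1, r2 = 11, r3 = 6
step 2: r1 = 3, r2 = 11, r3 = 6
step 3: r1 = 3, r2 = 66, r3 = 6
step 4: r1 = 3, r2 = 66, r3 = 9
step 5: r1 = 3, r2 = 75, r3 = 9
step 6: r1 = -3, r2 = 75, r3 = 9
step 7: r1 = 72, r2 = 75, r3 = 9
step 8: r1 = 147, r2 = 75, r3 = 9
step 9: r1 = 147, r2 = 75, r3 = -9
step 10: r1 = -147, r2 = 75, r3 = -9
step 11: r1 = -147, r2 = -147, r3 = -9
step 12: r1 = -2, r2 = -147, r3 = -9
step 13: r1 = -2, r2 = -156, r3 = -9
This matches the printout at every step.

no error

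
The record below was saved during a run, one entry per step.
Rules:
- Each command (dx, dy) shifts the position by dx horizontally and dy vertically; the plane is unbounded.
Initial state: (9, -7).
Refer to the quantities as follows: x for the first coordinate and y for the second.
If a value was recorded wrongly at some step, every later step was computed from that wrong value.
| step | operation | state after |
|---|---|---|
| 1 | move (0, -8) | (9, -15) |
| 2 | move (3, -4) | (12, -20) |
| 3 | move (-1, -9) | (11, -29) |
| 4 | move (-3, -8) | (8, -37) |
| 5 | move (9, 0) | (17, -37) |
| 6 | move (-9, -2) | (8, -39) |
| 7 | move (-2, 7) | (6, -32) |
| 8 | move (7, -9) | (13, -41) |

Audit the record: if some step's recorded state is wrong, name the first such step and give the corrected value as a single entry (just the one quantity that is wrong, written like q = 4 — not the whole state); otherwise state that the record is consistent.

step 2, y = -19

step 1: x = 9 + (0) = 9, y = -7 + (-8) = -15 -> consistent with the record
step 2: x = 9 + (3) = 12, y = -15 + (-4) = -19 -> not what was recorded
Step 2 is the first one off; corrected, y = -19.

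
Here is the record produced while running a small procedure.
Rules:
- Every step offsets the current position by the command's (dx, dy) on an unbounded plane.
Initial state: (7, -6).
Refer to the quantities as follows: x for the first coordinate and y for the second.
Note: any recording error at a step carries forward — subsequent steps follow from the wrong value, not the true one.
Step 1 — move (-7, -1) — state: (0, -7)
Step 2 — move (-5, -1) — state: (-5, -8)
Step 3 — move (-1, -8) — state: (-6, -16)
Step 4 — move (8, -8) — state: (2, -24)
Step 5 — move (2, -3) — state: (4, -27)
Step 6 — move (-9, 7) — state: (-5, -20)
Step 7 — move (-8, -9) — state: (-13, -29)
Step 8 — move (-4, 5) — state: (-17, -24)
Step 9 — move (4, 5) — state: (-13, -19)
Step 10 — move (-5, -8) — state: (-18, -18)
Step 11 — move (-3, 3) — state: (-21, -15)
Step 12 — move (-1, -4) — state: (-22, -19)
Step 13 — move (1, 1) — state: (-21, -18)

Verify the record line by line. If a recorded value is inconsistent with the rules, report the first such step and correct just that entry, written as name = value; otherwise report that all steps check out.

Recomputing the run from the initial state:
step 1: x = 0, y = -7
step 2: x = -5, y = -8
step 3: x = -6, y = -16
step 4: x = 2, y = -24
step 5: x = 4, y = -27
step 6: x = -5, y = -20
step 7: x = -13, y = -29
step 8: x = -17, y = -24
step 9: x = -13, y = -19
step 10: x = -18, y = -27
step 11: x = -21, y = -24
step 12: x = -22, y = -28
step 13: x = -21, y = -27
The first disagreement with the record is at step 10, where the value should be y = -27.

step 10, y = -27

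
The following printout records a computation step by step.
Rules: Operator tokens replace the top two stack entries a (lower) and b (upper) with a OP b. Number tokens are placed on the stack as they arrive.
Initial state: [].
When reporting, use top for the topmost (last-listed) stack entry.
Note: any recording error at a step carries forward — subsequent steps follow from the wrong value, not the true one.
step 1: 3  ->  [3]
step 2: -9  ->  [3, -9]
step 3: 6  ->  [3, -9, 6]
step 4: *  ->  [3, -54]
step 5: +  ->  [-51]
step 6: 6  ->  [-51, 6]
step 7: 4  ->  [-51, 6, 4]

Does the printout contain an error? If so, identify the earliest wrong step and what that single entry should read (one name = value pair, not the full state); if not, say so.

no error

Recomputing the run from the initial state:
step 1: [3]
step 2: [3, -9]
step 3: [3, -9, 6]
step 4: [3, -54]
step 5: [-51]
step 6: [-51, 6]
step 7: [-51, 6, 4]
This matches the printout at every step.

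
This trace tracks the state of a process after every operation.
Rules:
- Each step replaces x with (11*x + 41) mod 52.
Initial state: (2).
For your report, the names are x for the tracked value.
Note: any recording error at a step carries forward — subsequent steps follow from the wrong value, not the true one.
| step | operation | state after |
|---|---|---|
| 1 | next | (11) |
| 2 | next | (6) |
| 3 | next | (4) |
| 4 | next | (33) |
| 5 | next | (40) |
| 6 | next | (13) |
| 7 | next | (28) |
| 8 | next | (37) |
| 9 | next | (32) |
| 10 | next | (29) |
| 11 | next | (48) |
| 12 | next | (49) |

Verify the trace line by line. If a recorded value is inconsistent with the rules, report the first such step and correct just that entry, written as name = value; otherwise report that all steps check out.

step 3, x = 3

1. x = (11*2 + 41) mod 52 = 11 (exactly as logged)
2. x = (11*11 + 41) mod 52 = 6 (in agreement)
3. x = (11*6 + 41) mod 52 = 3 (a discrepancy with the trace)
The audit stops at step 3: the recorded entry is wrong and should be x = 3.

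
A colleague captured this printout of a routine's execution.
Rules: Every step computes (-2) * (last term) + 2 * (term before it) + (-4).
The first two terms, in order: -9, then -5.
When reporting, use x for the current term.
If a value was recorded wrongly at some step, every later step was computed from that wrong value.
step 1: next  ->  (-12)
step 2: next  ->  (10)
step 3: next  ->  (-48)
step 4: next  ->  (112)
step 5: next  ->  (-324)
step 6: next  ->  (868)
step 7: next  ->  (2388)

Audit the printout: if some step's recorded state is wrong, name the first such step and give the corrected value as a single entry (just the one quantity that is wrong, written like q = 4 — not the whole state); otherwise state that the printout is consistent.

step 7, x = -2388

step 1: x = -2*(-5) + (2)*(-9) + (-4) = -12 -> consistent with the printout
step 2: x = -2*(-12) + (2)*(-5) + (-4) = 10 -> exactly as logged
step 3: x = -2*(10) + (2)*(-12) + (-4) = -48 -> consistent with the printout
step 4: x = -2*(-48) + (2)*(10) + (-4) = 112 -> agrees with the printout
step 5: x = -2*(112) + (2)*(-48) + (-4) = -324 -> agrees with the printout
step 6: x = -2*(-324) + (2)*(112) + (-4) = 868 -> exactly as logged
step 7: x = -2*(868) + (2)*(-324) + (-4) = -2388 -> the entry is off here
So the first discrepancy is step 7, where the right value is x = -2388.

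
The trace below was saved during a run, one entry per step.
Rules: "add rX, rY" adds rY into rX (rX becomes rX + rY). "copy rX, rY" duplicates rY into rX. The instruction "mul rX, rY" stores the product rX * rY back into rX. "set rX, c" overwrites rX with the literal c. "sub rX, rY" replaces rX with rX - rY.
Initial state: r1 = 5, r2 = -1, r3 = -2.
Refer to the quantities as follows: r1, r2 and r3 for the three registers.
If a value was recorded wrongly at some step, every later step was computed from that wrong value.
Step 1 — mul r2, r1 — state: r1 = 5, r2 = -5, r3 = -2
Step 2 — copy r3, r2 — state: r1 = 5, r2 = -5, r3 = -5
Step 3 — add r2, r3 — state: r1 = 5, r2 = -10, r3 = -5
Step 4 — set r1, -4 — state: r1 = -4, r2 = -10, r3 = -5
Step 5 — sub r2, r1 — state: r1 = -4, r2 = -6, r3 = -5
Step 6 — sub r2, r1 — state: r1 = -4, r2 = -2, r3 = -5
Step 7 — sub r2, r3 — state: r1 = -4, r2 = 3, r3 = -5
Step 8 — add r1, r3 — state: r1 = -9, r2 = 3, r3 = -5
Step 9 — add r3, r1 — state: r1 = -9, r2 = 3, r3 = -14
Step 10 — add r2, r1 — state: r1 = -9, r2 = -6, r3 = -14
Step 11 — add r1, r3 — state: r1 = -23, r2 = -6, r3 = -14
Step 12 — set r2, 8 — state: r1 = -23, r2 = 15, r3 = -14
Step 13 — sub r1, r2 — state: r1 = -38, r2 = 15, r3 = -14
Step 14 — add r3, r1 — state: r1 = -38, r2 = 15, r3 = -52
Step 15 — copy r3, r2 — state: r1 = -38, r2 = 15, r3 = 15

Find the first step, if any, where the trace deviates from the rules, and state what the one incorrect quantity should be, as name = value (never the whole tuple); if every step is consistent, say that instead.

step 12, r2 = 8

step 1: r2 = -1 * 5 = -5 -> exactly as logged
step 2: r3 = -5 -> agrees with the trace
step 3: r2 = -5 + -5 = -10 -> consistent with the trace
step 4: r1 = -4 -> exactly as logged
step 5: r2 = -10 - -4 = -6 -> exactly as logged
step 6: r2 = -6 - -4 = -2 -> checks out
step 7: r2 = -2 - -5 = 3 -> checks out
step 8: r1 = -4 + -5 = -9 -> consistent with the trace
step 9: r3 = -5 + -9 = -14 -> checks out
step 10: r2 = 3 + -9 = -6 -> checks out
step 11: r1 = -9 + -14 = -23 -> checks out
step 12: r2 = 8 -> not what was recorded
The audit stops at step 12: the recorded entry is wrong and should be r2 = 8.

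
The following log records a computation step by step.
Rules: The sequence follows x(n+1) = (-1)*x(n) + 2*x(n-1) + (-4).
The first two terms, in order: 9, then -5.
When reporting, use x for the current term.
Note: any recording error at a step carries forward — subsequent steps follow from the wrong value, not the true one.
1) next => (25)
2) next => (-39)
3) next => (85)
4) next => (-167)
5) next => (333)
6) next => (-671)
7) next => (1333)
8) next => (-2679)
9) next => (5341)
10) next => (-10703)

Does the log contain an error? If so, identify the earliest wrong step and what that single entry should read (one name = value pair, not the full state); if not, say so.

Step 1: x = -1*(-5) + (2)*(9) + (-4) = 19 — first mismatch against the log.
Step 1 is the first one off; corrected, x = 19.

step 1, x = 19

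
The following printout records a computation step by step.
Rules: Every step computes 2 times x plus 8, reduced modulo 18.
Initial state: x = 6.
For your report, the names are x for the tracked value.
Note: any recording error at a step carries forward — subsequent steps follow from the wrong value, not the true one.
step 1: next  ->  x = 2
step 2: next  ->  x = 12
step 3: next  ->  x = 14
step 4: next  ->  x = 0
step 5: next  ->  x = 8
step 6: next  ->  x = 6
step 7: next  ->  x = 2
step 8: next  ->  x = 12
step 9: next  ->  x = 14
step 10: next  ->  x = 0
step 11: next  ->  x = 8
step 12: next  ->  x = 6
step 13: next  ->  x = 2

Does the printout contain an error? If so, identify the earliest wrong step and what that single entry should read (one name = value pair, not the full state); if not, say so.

step 1: x = (2*6 + 8) mod 18 = 2 -> exactly as logged
step 2: x = (2*2 + 8) mod 18 = 12 -> consistent with the printout
step 3: x = (2*12 + 8) mod 18 = 14 -> in agreement
step 4: x = (2*14 + 8) mod 18 = 0 -> agrees with the printout
step 5: x = (2*0 + 8) mod 18 = 8 -> agrees with the printout
step 6: x = (2*8 + 8) mod 18 = 6 -> verified
step 7: x = (2*6 + 8) mod 18 = 2 -> consistent with the printout
step 8: x = (2*2 + 8) mod 18 = 12 -> checks out
step 9: x = (2*12 + 8) mod 18 = 14 -> confirmed correct
step 10: x = (2*14 + 8) mod 18 = 0 -> confirmed correct
step 11: x = (2*0 + 8) mod 18 = 8 -> agrees with the printout
step 12: x = (2*8 + 8) mod 18 = 6 -> in agreement
step 13: x = (2*6 + 8) mod 18 = 2 -> consistent with the printout
No step deviates from the rules.

no error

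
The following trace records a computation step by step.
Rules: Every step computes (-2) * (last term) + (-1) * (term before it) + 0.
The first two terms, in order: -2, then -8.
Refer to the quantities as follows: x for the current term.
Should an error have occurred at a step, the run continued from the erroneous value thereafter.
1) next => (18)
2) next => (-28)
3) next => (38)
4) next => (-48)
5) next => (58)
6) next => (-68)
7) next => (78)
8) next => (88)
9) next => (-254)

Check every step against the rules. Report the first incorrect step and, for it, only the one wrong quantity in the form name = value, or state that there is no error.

step 8, x = -88

Step 1: x = -2*(-8) + (-1)*(-2) + (0) = 18 — verified.
Step 2: x = -2*(18) + (-1)*(-8) + (0) = -28 — no discrepancy.
Step 3: x = -2*(-28) + (-1)*(18) + (0) = 38 — exactly as logged.
Step 4: x = -2*(38) + (-1)*(-28) + (0) = -48 — in agreement.
Step 5: x = -2*(-48) + (-1)*(38) + (0) = 58 — no discrepancy.
Step 6: x = -2*(58) + (-1)*(-48) + (0) = -68 — confirmed correct.
Step 7: x = -2*(-68) + (-1)*(58) + (0) = 78 — agrees with the trace.
Step 8: x = -2*(78) + (-1)*(-68) + (0) = -88 — this is not what the trace shows.
First incorrect step: 8; the correct value is x = -88.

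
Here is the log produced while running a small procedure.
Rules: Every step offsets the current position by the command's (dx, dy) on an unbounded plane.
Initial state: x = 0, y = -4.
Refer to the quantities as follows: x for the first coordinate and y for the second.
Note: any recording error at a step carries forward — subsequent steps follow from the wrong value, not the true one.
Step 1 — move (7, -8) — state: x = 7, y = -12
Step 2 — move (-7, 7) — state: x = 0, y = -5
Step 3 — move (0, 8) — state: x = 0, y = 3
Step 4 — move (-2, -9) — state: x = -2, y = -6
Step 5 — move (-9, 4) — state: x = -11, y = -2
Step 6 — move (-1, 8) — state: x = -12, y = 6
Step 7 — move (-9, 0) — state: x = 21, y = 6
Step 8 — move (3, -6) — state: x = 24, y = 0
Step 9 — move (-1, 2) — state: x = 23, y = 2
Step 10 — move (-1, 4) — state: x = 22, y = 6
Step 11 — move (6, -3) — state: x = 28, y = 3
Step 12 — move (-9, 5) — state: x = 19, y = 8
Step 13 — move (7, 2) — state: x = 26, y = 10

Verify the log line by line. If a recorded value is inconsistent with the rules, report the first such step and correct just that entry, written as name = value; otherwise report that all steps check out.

step 7, x = -21

Recomputing the run from the initial state:
step 1: x = 7, y = -12
step 2: x = 0, y = -5
step 3: x = 0, y = 3
step 4: x = -2, y = -6
step 5: x = -11, y = -2
step 6: x = -12, y = 6
step 7: x = -21, y = 6
step 8: x = -18, y = 0
step 9: x = -19, y = 2
step 10: x = -20, y = 6
step 11: x = -14, y = 3
step 12: x = -23, y = 8
step 13: x = -16, y = 10
The first disagreement with the log is at step 7, where the value should be x = -21.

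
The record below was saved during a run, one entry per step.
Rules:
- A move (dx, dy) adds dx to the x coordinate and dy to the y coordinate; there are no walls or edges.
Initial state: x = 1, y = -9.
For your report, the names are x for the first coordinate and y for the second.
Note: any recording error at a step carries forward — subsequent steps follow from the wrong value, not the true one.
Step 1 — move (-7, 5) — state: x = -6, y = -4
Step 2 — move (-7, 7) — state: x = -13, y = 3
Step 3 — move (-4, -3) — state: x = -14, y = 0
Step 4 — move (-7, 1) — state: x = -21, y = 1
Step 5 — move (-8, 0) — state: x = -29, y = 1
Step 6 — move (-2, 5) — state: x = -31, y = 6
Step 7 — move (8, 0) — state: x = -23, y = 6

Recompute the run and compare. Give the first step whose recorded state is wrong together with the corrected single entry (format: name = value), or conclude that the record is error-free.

step 1: x = 1 + (-7) = -6, y = -9 + (5) = -4 -> exactly as logged
step 2: x = -6 + (-7) = -13, y = -4 + (7) = 3 -> no discrepancy
step 3: x = -13 + (-4) = -17, y = 3 + (-3) = 0 -> this is not what the record shows
First incorrect step: 3; the correct value is x = -17.

step 3, x = -17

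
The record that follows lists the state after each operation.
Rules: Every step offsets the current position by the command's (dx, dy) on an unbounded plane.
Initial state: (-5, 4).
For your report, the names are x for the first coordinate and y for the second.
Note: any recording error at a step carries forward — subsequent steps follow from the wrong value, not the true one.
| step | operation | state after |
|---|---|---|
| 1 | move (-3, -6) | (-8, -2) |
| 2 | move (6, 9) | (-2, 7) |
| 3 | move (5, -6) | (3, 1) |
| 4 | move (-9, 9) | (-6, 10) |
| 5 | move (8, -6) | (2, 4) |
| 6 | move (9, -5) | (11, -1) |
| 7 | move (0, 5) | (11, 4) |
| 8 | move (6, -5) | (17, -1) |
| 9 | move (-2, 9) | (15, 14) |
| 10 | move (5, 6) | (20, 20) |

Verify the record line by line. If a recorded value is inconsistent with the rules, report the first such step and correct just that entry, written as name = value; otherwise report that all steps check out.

step 1: x = -5 + (-3) = -8, y = 4 + (-6) = -2 -> in agreement
step 2: x = -8 + (6) = -2, y = -2 + (9) = 7 -> same as recorded
step 3: x = -2 + (5) = 3, y = 7 + (-6) = 1 -> consistent with the record
step 4: x = 3 + (-9) = -6, y = 1 + (9) = 10 -> same as recorded
step 5: x = -6 + (8) = 2, y = 10 + (-6) = 4 -> consistent with the record
step 6: x = 2 + (9) = 11, y = 4 + (-5) = -1 -> exactly as logged
step 7: x = 11 + (0) = 11, y = -1 + (5) = 4 -> consistent with the record
step 8: x = 11 + (6) = 17, y = 4 + (-5) = -1 -> confirmed correct
step 9: x = 17 + (-2) = 15, y = -1 + (9) = 8 -> first mismatch against the record
So the first discrepancy is step 9, where the right value is y = 8.

step 9, y = 8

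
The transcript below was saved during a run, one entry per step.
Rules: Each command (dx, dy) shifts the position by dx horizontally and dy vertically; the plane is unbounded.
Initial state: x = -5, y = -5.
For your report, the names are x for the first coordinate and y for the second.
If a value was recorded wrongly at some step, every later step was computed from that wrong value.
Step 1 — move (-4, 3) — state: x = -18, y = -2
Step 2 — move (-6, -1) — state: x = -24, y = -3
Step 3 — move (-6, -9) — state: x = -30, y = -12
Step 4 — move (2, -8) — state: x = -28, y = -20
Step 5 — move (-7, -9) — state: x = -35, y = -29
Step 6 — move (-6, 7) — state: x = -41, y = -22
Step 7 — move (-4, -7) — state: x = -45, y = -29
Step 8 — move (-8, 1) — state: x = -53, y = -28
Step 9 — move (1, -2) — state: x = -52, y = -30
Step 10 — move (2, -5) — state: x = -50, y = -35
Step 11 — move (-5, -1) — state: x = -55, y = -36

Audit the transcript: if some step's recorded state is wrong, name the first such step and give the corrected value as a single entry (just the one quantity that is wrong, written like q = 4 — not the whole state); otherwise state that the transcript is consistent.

step 1, x = -9

step 1: x = -5 + (-4) = -9, y = -5 + (3) = -2 -> the transcript has a different value
The earliest wrong entry is at step 1: it should read x = -9.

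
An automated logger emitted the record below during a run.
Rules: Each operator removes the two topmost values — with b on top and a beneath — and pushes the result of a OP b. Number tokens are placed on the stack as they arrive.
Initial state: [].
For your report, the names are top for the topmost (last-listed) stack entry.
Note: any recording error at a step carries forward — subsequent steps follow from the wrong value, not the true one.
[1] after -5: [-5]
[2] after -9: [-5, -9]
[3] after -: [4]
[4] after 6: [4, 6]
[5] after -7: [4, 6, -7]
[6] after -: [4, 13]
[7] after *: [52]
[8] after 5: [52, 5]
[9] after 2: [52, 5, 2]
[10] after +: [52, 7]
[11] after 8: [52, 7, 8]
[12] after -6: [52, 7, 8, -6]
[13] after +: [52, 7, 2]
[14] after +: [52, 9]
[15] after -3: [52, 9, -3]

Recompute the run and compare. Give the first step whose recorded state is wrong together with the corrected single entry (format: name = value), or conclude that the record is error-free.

no error

1. push -5: top = -5 (verified)
2. push -9: top = -9 (consistent with the record)
3. -5 - -9 = 4 (exactly as logged)
4. push 6: top = 6 (checks out)
5. push -7: top = -7 (matches)
6. 6 - -7 = 13 (no discrepancy)
7. 4 * 13 = 52 (agrees with the record)
8. push 5: top = 5 (consistent with the record)
9. push 2: top = 2 (in agreement)
10. 5 + 2 = 7 (checks out)
11. push 8: top = 8 (consistent with the record)
12. push -6: top = -6 (consistent with the record)
13. 8 + -6 = 2 (exactly as logged)
14. 7 + 2 = 9 (verified)
15. push -3: top = -3 (exactly as logged)
No step deviates from the rules.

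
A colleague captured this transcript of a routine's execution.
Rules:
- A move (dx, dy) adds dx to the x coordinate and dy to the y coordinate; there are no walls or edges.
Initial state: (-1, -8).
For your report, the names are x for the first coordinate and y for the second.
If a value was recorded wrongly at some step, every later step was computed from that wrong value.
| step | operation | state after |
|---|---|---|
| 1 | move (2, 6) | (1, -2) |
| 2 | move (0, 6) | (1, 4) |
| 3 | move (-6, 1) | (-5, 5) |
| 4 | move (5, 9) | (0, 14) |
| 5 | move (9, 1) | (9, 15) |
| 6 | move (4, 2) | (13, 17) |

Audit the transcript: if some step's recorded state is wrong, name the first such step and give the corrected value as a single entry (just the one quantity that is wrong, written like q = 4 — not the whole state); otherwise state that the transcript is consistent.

no error

1. x = -1 + (2) = 1, y = -8 + (6) = -2 (in agreement)
2. x = 1 + (0) = 1, y = -2 + (6) = 4 (checks out)
3. x = 1 + (-6) = -5, y = 4 + (1) = 5 (no discrepancy)
4. x = -5 + (5) = 0, y = 5 + (9) = 14 (consistent with the transcript)
5. x = 0 + (9) = 9, y = 14 + (1) = 15 (confirmed correct)
6. x = 9 + (4) = 13, y = 15 + (2) = 17 (matches)
The recomputation confirms every line.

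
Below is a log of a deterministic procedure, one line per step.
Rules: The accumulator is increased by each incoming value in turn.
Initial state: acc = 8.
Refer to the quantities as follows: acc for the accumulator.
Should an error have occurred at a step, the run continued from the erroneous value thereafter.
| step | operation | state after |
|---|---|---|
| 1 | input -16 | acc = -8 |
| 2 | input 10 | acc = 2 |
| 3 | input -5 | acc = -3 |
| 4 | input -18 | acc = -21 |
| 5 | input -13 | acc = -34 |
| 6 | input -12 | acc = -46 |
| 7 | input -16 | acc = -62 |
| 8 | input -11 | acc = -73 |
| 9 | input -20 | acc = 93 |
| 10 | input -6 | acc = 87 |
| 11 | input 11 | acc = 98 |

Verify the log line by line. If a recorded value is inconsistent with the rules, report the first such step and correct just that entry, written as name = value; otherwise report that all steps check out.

step 9, acc = -93

Step 1: acc = 8 + -16 = -8 — agrees with the log.
Step 2: acc = -8 + 10 = 2 — checks out.
Step 3: acc = 2 + -5 = -3 — matches.
Step 4: acc = -3 + -18 = -21 — checks out.
Step 5: acc = -21 + -13 = -34 — checks out.
Step 6: acc = -34 + -12 = -46 — same as recorded.
Step 7: acc = -46 + -16 = -62 — verified.
Step 8: acc = -62 + -11 = -73 — matches.
Step 9: acc = -73 + -20 = -93 — the log disagrees here.
So the first discrepancy is step 9, where the right value is acc = -93.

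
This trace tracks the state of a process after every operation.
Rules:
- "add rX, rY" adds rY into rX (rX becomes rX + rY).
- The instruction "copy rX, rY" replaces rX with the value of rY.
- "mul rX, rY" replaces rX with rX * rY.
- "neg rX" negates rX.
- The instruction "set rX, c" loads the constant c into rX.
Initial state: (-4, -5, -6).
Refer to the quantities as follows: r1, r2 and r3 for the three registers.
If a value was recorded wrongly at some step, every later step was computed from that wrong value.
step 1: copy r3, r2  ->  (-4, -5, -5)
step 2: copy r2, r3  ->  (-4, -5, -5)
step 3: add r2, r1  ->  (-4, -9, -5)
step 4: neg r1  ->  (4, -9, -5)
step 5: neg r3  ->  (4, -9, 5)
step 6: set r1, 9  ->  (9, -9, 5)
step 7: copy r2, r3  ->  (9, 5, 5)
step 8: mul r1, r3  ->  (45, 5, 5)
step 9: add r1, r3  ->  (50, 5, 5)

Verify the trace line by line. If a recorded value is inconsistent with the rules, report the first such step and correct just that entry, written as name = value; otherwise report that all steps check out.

1. r3 = -5 (exactly as logged)
2. r2 = -5 (checks out)
3. r2 = -5 + -4 = -9 (confirmed correct)
4. r1 = -(-4) = 4 (verified)
5. r3 = -(-5) = 5 (in agreement)
6. r1 = 9 (exactly as logged)
7. r2 = 5 (verified)
8. r1 = 9 * 5 = 45 (confirmed correct)
9. r1 = 45 + 5 = 50 (checks out)
Every step is consistent.

no error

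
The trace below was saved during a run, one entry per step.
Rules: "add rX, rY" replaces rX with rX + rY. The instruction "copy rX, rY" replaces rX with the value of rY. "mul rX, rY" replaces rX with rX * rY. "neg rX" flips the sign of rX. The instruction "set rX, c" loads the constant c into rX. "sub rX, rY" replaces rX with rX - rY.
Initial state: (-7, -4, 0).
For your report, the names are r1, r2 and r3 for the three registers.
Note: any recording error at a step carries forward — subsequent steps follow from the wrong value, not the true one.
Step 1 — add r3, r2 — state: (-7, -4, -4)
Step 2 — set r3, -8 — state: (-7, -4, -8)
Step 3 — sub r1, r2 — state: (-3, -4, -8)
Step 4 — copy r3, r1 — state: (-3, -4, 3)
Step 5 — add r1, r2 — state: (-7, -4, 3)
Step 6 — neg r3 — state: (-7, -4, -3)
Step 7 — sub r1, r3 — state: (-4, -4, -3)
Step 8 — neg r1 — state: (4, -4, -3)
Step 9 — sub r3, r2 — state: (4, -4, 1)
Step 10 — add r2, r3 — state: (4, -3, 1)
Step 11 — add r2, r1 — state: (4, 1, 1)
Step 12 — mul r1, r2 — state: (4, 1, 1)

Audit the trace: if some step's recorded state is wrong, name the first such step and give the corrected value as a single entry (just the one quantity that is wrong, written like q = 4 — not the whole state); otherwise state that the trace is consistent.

step 1: r3 = 0 + -4 = -4 -> no discrepancy
step 2: r3 = -8 -> consistent with the trace
step 3: r1 = -7 - -4 = -3 -> agrees with the trace
step 4: r3 = -3 -> a discrepancy with the trace
Conclusion: step 4 carries the first error; the entry should be r3 = -3.

step 4, r3 = -3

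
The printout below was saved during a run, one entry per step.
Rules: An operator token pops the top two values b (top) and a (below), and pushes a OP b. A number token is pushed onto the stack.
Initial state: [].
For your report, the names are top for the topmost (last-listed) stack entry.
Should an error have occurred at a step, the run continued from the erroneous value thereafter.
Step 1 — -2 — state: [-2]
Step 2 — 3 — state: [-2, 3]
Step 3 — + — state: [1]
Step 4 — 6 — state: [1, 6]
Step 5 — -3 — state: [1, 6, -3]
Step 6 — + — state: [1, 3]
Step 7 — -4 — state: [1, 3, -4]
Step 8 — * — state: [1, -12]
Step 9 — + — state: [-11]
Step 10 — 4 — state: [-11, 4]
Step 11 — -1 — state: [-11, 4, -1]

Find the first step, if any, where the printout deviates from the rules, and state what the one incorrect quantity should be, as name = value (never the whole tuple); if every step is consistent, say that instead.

no error

step 1: push -2: top = -2 -> checks out
step 2: push 3: top = 3 -> no discrepancy
step 3: -2 + 3 = 1 -> agrees with the printout
step 4: push 6: top = 6 -> checks out
step 5: push -3: top = -3 -> same as recorded
step 6: 6 + -3 = 3 -> in agreement
step 7: push -4: top = -4 -> confirmed correct
step 8: 3 * -4 = -12 -> same as recorded
step 9: 1 + -12 = -11 -> exactly as logged
step 10: push 4: top = 4 -> in agreement
step 11: push -1: top = -1 -> same as recorded
All entries verified; no error found.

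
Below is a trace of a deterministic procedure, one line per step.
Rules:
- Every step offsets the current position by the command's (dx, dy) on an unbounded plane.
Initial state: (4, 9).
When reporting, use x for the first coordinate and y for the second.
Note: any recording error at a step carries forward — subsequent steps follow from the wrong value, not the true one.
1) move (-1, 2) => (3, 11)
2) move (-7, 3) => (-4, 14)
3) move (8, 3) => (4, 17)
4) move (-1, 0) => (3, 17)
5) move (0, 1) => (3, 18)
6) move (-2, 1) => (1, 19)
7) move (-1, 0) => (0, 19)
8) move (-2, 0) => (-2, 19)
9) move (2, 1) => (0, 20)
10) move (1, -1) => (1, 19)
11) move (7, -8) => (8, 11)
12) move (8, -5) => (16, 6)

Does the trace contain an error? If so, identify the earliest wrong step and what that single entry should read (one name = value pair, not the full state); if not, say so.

no error

step 1: x = 4 + (-1) = 3, y = 9 + (2) = 11 -> no discrepancy
step 2: x = 3 + (-7) = -4, y = 11 + (3) = 14 -> consistent with the trace
step 3: x = -4 + (8) = 4, y = 14 + (3) = 17 -> confirmed correct
step 4: x = 4 + (-1) = 3, y = 17 + (0) = 17 -> agrees with the trace
step 5: x = 3 + (0) = 3, y = 17 + (1) = 18 -> confirmed correct
step 6: x = 3 + (-2) = 1, y = 18 + (1) = 19 -> checks out
step 7: x = 1 + (-1) = 0, y = 19 + (0) = 19 -> in agreement
step 8: x = 0 + (-2) = -2, y = 19 + (0) = 19 -> confirmed correct
step 9: x = -2 + (2) = 0, y = 19 + (1) = 20 -> checks out
step 10: x = 0 + (1) = 1, y = 20 + (-1) = 19 -> no discrepancy
step 11: x = 1 + (7) = 8, y = 19 + (-8) = 11 -> checks out
step 12: x = 8 + (8) = 16, y = 11 + (-5) = 6 -> matches
Every step is consistent.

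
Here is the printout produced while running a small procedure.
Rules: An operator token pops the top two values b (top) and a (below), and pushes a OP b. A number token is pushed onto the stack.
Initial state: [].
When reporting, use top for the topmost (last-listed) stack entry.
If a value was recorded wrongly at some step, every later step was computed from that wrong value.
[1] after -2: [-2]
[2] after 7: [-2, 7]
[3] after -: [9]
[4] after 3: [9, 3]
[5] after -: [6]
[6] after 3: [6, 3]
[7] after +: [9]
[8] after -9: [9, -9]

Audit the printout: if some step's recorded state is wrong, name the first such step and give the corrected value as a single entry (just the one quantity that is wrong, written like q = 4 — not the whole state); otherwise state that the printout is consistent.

Recomputing the run from the initial state:
step 1: [-2]
step 2: [-2, 7]
step 3: [-9]
step 4: [-9, 3]
step 5: [-12]
step 6: [-12, 3]
step 7: [-9]
step 8: [-9, -9]
The first disagreement with the printout is at step 3, where the value should be top = -9.

step 3, top = -9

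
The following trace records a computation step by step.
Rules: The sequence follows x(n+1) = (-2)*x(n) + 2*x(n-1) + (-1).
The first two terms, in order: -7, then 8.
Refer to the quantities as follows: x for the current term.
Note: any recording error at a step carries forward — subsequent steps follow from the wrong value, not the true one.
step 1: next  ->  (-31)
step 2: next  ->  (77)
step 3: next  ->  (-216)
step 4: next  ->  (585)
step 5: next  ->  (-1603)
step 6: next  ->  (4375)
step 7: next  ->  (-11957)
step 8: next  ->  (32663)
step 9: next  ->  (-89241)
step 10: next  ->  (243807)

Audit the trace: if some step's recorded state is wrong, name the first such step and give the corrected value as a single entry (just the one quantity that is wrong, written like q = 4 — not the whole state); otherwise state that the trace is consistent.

step 3, x = -217

Recomputing the run from the initial state:
step 1: x = -31
step 2: x = 77
step 3: x = -217
step 4: x = 587
step 5: x = -1609
step 6: x = 4391
step 7: x = -12001
step 8: x = 32783
step 9: x = -89569
step 10: x = 244703
The first disagreement with the trace is at step 3, where the value should be x = -217.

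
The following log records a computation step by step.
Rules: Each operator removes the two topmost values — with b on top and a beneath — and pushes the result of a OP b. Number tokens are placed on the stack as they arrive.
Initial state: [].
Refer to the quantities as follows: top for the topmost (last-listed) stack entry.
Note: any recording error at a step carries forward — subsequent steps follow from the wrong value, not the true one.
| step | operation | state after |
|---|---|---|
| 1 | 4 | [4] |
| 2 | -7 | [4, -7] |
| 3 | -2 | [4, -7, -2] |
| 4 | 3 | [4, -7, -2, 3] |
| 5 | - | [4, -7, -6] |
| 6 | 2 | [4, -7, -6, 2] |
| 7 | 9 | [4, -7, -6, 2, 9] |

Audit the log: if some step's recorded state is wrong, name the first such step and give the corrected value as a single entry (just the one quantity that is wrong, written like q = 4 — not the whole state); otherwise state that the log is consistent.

Recomputing the run from the initial state:
step 1: [4]
step 2: [4, -7]
step 3: [4, -7, -2]
step 4: [4, -7, -2, 3]
step 5: [4, -7, -5]
step 6: [4, -7, -5, 2]
step 7: [4, -7, -5, 2, 9]
The first disagreement with the log is at step 5, where the value should be top = -5.

step 5, top = -5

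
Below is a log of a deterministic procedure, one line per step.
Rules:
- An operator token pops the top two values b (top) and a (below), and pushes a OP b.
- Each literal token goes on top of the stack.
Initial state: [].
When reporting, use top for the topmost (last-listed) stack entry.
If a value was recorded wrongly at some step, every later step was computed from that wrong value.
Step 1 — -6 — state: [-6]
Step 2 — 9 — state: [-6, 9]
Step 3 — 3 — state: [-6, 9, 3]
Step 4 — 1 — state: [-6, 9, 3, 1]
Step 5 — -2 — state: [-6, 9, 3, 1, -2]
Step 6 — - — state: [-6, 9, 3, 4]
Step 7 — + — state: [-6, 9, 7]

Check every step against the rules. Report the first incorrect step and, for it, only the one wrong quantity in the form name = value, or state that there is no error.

step 1: push -6: top = -6 -> checks out
step 2: push 9: top = 9 -> matches
step 3: push 3: top = 3 -> in agreement
step 4: push 1: top = 1 -> same as recorded
step 5: push -2: top = -2 -> verified
step 6: 1 - -2 = 3 -> the log has a different value
Step 6 is the first one off; corrected, top = 3.

step 6, top = 3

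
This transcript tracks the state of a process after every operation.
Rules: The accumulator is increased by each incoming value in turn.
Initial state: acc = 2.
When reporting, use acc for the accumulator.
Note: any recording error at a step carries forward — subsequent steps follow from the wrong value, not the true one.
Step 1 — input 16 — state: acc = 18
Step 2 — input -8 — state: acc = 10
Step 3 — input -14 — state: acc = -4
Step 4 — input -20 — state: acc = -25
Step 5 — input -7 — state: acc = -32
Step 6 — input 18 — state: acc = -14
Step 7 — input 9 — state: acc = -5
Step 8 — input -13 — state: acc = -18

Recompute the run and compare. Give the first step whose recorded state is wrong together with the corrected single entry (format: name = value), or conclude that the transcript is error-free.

step 4, acc = -24

step 1: acc = 2 + 16 = 18 -> agrees with the transcript
step 2: acc = 18 + -8 = 10 -> same as recorded
step 3: acc = 10 + -14 = -4 -> same as recorded
step 4: acc = -4 + -20 = -24 -> a discrepancy with the transcript
The audit stops at step 4: the recorded entry is wrong and should be acc = -24.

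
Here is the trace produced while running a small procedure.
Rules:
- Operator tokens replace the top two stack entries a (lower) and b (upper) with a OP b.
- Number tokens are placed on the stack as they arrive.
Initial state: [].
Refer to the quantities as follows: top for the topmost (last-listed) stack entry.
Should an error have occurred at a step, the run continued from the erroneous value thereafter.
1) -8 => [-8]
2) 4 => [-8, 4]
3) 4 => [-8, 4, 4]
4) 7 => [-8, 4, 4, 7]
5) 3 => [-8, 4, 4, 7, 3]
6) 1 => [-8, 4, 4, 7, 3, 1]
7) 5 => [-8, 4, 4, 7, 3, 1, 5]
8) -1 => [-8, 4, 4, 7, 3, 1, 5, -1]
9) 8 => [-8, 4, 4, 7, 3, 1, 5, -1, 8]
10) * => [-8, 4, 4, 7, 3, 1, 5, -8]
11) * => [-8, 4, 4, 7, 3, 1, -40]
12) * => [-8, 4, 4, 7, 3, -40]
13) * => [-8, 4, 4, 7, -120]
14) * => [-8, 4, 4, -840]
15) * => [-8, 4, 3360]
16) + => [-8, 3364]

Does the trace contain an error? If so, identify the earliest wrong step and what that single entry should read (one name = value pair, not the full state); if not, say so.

step 15, top = -3360

1. push -8: top = -8 (verified)
2. push 4: top = 4 (agrees with the trace)
3. push 4: top = 4 (matches)
4. push 7: top = 7 (in agreement)
5. push 3: top = 3 (same as recorded)
6. push 1: top = 1 (no discrepancy)
7. push 5: top = 5 (exactly as logged)
8. push -1: top = -1 (no discrepancy)
9. push 8: top = 8 (in agreement)
10. -1 * 8 = -8 (checks out)
11. 5 * -8 = -40 (same as recorded)
12. 1 * -40 = -40 (confirmed correct)
13. 3 * -40 = -120 (exactly as logged)
14. 7 * -120 = -840 (exactly as logged)
15. 4 * -840 = -3360 (this is not what the trace shows)
The earliest wrong entry is at step 15: it should read top = -3360.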